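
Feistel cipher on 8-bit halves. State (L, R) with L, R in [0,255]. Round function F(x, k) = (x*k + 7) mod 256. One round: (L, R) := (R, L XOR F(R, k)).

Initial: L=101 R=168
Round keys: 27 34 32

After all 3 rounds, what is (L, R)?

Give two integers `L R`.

Answer: 83 189

Derivation:
Round 1 (k=27): L=168 R=218
Round 2 (k=34): L=218 R=83
Round 3 (k=32): L=83 R=189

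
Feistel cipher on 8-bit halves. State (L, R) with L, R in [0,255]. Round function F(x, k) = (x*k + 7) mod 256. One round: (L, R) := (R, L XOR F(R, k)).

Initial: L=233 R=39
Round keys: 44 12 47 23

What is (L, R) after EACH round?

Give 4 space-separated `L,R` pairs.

Answer: 39,82 82,248 248,221 221,26

Derivation:
Round 1 (k=44): L=39 R=82
Round 2 (k=12): L=82 R=248
Round 3 (k=47): L=248 R=221
Round 4 (k=23): L=221 R=26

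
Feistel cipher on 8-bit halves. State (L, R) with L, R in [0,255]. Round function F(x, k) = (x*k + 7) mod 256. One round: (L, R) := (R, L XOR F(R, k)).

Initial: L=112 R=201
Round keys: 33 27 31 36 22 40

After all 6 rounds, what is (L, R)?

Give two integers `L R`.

Round 1 (k=33): L=201 R=128
Round 2 (k=27): L=128 R=78
Round 3 (k=31): L=78 R=249
Round 4 (k=36): L=249 R=69
Round 5 (k=22): L=69 R=12
Round 6 (k=40): L=12 R=162

Answer: 12 162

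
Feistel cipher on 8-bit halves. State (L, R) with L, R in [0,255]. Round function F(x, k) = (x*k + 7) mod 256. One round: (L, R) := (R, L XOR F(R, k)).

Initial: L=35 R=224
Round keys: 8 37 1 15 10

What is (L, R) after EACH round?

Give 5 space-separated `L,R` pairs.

Answer: 224,36 36,219 219,198 198,122 122,13

Derivation:
Round 1 (k=8): L=224 R=36
Round 2 (k=37): L=36 R=219
Round 3 (k=1): L=219 R=198
Round 4 (k=15): L=198 R=122
Round 5 (k=10): L=122 R=13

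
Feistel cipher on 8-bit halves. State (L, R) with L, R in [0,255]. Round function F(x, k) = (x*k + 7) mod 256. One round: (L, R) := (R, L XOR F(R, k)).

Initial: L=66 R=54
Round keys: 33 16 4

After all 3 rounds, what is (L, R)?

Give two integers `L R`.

Answer: 193 180

Derivation:
Round 1 (k=33): L=54 R=191
Round 2 (k=16): L=191 R=193
Round 3 (k=4): L=193 R=180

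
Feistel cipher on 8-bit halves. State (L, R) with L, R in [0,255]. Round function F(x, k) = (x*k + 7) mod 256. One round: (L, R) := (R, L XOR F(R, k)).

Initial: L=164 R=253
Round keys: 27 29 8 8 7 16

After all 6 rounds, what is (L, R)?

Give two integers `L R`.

Round 1 (k=27): L=253 R=18
Round 2 (k=29): L=18 R=236
Round 3 (k=8): L=236 R=117
Round 4 (k=8): L=117 R=67
Round 5 (k=7): L=67 R=169
Round 6 (k=16): L=169 R=212

Answer: 169 212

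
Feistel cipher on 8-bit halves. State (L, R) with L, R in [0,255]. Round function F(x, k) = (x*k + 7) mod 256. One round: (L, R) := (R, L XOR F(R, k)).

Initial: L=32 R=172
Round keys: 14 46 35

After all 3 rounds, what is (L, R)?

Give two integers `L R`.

Round 1 (k=14): L=172 R=79
Round 2 (k=46): L=79 R=149
Round 3 (k=35): L=149 R=41

Answer: 149 41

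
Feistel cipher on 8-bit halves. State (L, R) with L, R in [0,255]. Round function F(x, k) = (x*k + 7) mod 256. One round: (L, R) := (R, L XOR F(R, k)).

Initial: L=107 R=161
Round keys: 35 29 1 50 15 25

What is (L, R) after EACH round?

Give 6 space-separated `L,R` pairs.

Answer: 161,97 97,165 165,205 205,180 180,94 94,129

Derivation:
Round 1 (k=35): L=161 R=97
Round 2 (k=29): L=97 R=165
Round 3 (k=1): L=165 R=205
Round 4 (k=50): L=205 R=180
Round 5 (k=15): L=180 R=94
Round 6 (k=25): L=94 R=129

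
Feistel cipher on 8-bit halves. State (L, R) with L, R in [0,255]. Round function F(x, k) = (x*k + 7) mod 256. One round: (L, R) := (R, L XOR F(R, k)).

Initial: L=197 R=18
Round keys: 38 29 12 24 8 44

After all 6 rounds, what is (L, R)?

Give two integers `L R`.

Answer: 170 119

Derivation:
Round 1 (k=38): L=18 R=118
Round 2 (k=29): L=118 R=119
Round 3 (k=12): L=119 R=237
Round 4 (k=24): L=237 R=72
Round 5 (k=8): L=72 R=170
Round 6 (k=44): L=170 R=119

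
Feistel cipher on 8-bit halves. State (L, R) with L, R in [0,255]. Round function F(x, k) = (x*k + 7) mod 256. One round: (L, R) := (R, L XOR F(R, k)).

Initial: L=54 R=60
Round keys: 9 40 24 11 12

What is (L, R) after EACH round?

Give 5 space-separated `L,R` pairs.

Answer: 60,21 21,115 115,218 218,22 22,213

Derivation:
Round 1 (k=9): L=60 R=21
Round 2 (k=40): L=21 R=115
Round 3 (k=24): L=115 R=218
Round 4 (k=11): L=218 R=22
Round 5 (k=12): L=22 R=213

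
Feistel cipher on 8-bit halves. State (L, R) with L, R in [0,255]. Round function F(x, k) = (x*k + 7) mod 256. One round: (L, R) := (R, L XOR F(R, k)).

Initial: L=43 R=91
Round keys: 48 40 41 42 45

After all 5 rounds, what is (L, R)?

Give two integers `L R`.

Answer: 33 75

Derivation:
Round 1 (k=48): L=91 R=60
Round 2 (k=40): L=60 R=60
Round 3 (k=41): L=60 R=159
Round 4 (k=42): L=159 R=33
Round 5 (k=45): L=33 R=75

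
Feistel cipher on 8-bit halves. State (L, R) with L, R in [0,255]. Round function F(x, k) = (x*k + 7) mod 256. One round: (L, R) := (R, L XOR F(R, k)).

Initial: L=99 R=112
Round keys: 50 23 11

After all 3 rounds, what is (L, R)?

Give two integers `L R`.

Answer: 147 220

Derivation:
Round 1 (k=50): L=112 R=132
Round 2 (k=23): L=132 R=147
Round 3 (k=11): L=147 R=220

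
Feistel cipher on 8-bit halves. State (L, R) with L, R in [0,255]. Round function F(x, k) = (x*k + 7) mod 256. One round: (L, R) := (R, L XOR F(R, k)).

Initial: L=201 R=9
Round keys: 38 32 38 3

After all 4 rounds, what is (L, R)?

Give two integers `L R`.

Round 1 (k=38): L=9 R=148
Round 2 (k=32): L=148 R=142
Round 3 (k=38): L=142 R=143
Round 4 (k=3): L=143 R=58

Answer: 143 58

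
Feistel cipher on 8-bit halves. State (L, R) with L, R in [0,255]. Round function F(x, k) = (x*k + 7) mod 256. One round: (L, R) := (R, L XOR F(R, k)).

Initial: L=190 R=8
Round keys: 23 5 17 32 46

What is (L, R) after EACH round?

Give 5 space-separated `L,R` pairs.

Answer: 8,1 1,4 4,74 74,67 67,91

Derivation:
Round 1 (k=23): L=8 R=1
Round 2 (k=5): L=1 R=4
Round 3 (k=17): L=4 R=74
Round 4 (k=32): L=74 R=67
Round 5 (k=46): L=67 R=91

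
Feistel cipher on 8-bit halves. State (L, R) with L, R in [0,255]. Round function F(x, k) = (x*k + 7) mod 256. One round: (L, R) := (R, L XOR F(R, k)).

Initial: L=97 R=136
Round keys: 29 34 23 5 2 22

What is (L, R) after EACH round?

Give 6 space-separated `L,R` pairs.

Answer: 136,14 14,107 107,170 170,50 50,193 193,175

Derivation:
Round 1 (k=29): L=136 R=14
Round 2 (k=34): L=14 R=107
Round 3 (k=23): L=107 R=170
Round 4 (k=5): L=170 R=50
Round 5 (k=2): L=50 R=193
Round 6 (k=22): L=193 R=175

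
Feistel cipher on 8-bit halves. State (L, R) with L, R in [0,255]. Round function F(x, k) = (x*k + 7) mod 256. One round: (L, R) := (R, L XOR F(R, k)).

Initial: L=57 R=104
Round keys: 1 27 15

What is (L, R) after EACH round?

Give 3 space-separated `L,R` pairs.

Round 1 (k=1): L=104 R=86
Round 2 (k=27): L=86 R=113
Round 3 (k=15): L=113 R=240

Answer: 104,86 86,113 113,240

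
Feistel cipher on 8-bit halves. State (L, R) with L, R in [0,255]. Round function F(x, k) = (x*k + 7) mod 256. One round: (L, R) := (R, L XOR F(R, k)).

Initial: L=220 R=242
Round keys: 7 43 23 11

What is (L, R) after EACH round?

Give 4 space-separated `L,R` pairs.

Answer: 242,121 121,168 168,102 102,193

Derivation:
Round 1 (k=7): L=242 R=121
Round 2 (k=43): L=121 R=168
Round 3 (k=23): L=168 R=102
Round 4 (k=11): L=102 R=193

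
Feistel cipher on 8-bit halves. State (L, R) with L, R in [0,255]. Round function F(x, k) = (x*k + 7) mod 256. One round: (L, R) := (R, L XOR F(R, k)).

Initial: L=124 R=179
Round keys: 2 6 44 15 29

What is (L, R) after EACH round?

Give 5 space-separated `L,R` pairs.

Round 1 (k=2): L=179 R=17
Round 2 (k=6): L=17 R=222
Round 3 (k=44): L=222 R=62
Round 4 (k=15): L=62 R=119
Round 5 (k=29): L=119 R=188

Answer: 179,17 17,222 222,62 62,119 119,188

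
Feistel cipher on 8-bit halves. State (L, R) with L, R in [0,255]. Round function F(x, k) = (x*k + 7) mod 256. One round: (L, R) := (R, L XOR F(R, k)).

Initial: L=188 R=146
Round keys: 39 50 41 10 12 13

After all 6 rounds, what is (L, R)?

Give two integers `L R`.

Round 1 (k=39): L=146 R=249
Round 2 (k=50): L=249 R=59
Round 3 (k=41): L=59 R=131
Round 4 (k=10): L=131 R=30
Round 5 (k=12): L=30 R=236
Round 6 (k=13): L=236 R=29

Answer: 236 29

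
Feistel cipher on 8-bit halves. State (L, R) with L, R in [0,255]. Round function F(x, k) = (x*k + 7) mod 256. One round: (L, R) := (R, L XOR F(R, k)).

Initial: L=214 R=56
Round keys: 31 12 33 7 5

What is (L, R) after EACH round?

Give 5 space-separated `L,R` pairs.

Round 1 (k=31): L=56 R=25
Round 2 (k=12): L=25 R=11
Round 3 (k=33): L=11 R=107
Round 4 (k=7): L=107 R=255
Round 5 (k=5): L=255 R=105

Answer: 56,25 25,11 11,107 107,255 255,105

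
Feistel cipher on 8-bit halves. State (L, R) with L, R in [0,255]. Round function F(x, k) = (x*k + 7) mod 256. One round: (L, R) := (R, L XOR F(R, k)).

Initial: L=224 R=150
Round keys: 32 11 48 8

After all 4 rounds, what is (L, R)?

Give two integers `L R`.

Answer: 64 37

Derivation:
Round 1 (k=32): L=150 R=39
Round 2 (k=11): L=39 R=34
Round 3 (k=48): L=34 R=64
Round 4 (k=8): L=64 R=37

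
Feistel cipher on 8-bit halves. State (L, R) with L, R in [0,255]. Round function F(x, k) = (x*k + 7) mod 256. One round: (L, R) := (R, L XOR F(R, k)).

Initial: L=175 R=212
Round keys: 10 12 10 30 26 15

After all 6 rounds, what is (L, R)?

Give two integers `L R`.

Answer: 214 159

Derivation:
Round 1 (k=10): L=212 R=224
Round 2 (k=12): L=224 R=83
Round 3 (k=10): L=83 R=165
Round 4 (k=30): L=165 R=14
Round 5 (k=26): L=14 R=214
Round 6 (k=15): L=214 R=159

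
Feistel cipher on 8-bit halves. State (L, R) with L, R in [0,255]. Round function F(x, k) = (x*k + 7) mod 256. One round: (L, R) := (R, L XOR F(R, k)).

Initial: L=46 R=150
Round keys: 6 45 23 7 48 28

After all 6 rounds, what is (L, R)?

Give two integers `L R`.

Round 1 (k=6): L=150 R=165
Round 2 (k=45): L=165 R=158
Round 3 (k=23): L=158 R=156
Round 4 (k=7): L=156 R=213
Round 5 (k=48): L=213 R=107
Round 6 (k=28): L=107 R=110

Answer: 107 110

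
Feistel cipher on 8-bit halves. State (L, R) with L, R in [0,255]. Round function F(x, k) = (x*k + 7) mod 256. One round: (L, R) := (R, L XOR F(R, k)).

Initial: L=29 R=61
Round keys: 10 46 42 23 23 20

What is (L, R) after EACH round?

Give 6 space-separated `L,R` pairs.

Answer: 61,116 116,226 226,111 111,226 226,58 58,109

Derivation:
Round 1 (k=10): L=61 R=116
Round 2 (k=46): L=116 R=226
Round 3 (k=42): L=226 R=111
Round 4 (k=23): L=111 R=226
Round 5 (k=23): L=226 R=58
Round 6 (k=20): L=58 R=109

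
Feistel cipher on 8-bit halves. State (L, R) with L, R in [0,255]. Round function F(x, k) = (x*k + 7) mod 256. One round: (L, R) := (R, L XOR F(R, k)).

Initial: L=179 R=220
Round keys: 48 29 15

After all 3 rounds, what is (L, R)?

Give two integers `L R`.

Answer: 119 244

Derivation:
Round 1 (k=48): L=220 R=244
Round 2 (k=29): L=244 R=119
Round 3 (k=15): L=119 R=244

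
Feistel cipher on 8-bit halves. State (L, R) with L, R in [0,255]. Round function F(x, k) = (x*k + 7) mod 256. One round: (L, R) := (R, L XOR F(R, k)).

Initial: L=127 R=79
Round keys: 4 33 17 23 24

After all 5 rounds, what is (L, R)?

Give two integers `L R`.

Round 1 (k=4): L=79 R=60
Round 2 (k=33): L=60 R=140
Round 3 (k=17): L=140 R=111
Round 4 (k=23): L=111 R=140
Round 5 (k=24): L=140 R=72

Answer: 140 72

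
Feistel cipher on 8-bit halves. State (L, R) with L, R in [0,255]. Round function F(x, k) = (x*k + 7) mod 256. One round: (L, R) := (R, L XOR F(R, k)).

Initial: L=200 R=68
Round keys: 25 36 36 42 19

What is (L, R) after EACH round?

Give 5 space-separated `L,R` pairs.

Round 1 (k=25): L=68 R=99
Round 2 (k=36): L=99 R=183
Round 3 (k=36): L=183 R=160
Round 4 (k=42): L=160 R=240
Round 5 (k=19): L=240 R=119

Answer: 68,99 99,183 183,160 160,240 240,119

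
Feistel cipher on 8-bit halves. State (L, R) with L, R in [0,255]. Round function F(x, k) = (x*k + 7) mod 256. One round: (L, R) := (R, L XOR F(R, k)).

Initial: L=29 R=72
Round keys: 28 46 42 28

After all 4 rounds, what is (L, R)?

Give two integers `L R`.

Round 1 (k=28): L=72 R=250
Round 2 (k=46): L=250 R=187
Round 3 (k=42): L=187 R=79
Round 4 (k=28): L=79 R=16

Answer: 79 16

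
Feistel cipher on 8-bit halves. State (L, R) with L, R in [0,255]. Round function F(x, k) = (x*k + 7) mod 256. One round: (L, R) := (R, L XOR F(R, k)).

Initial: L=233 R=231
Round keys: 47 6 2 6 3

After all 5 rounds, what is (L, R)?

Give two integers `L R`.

Round 1 (k=47): L=231 R=153
Round 2 (k=6): L=153 R=122
Round 3 (k=2): L=122 R=98
Round 4 (k=6): L=98 R=41
Round 5 (k=3): L=41 R=224

Answer: 41 224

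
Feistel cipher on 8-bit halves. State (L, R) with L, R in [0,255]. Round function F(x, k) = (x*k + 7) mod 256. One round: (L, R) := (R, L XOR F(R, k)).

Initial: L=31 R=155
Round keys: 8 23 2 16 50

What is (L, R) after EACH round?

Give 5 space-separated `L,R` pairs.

Answer: 155,192 192,220 220,127 127,43 43,18

Derivation:
Round 1 (k=8): L=155 R=192
Round 2 (k=23): L=192 R=220
Round 3 (k=2): L=220 R=127
Round 4 (k=16): L=127 R=43
Round 5 (k=50): L=43 R=18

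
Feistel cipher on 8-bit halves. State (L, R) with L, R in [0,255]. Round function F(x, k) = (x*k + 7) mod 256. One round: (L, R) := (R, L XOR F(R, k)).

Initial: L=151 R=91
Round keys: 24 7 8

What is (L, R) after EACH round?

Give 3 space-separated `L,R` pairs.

Round 1 (k=24): L=91 R=24
Round 2 (k=7): L=24 R=244
Round 3 (k=8): L=244 R=191

Answer: 91,24 24,244 244,191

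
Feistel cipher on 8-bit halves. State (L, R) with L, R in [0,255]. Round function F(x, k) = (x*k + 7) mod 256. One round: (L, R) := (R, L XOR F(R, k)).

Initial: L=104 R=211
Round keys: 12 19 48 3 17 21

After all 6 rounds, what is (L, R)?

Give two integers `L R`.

Answer: 67 214

Derivation:
Round 1 (k=12): L=211 R=131
Round 2 (k=19): L=131 R=19
Round 3 (k=48): L=19 R=20
Round 4 (k=3): L=20 R=80
Round 5 (k=17): L=80 R=67
Round 6 (k=21): L=67 R=214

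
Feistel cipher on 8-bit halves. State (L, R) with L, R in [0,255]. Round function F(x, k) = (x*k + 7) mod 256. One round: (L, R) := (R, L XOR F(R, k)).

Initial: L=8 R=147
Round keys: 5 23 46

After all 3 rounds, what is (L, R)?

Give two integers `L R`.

Round 1 (k=5): L=147 R=238
Round 2 (k=23): L=238 R=250
Round 3 (k=46): L=250 R=29

Answer: 250 29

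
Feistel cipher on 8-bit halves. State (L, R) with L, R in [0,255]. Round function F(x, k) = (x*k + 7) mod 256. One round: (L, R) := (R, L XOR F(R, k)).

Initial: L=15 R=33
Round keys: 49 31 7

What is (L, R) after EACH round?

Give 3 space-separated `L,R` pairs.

Round 1 (k=49): L=33 R=87
Round 2 (k=31): L=87 R=177
Round 3 (k=7): L=177 R=137

Answer: 33,87 87,177 177,137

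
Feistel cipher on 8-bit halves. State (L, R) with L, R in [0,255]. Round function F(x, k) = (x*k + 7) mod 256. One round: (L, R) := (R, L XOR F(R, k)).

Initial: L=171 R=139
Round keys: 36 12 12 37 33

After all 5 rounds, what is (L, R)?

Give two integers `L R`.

Round 1 (k=36): L=139 R=56
Round 2 (k=12): L=56 R=44
Round 3 (k=12): L=44 R=47
Round 4 (k=37): L=47 R=254
Round 5 (k=33): L=254 R=234

Answer: 254 234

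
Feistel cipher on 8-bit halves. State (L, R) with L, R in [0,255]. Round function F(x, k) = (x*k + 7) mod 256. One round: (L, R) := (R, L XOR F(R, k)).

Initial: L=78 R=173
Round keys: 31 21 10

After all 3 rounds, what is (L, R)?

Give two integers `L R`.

Round 1 (k=31): L=173 R=180
Round 2 (k=21): L=180 R=102
Round 3 (k=10): L=102 R=183

Answer: 102 183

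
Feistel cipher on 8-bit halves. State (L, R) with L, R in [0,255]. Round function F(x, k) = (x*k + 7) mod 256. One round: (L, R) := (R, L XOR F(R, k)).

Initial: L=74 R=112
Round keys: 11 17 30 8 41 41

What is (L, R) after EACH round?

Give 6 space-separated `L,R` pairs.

Round 1 (k=11): L=112 R=157
Round 2 (k=17): L=157 R=4
Round 3 (k=30): L=4 R=226
Round 4 (k=8): L=226 R=19
Round 5 (k=41): L=19 R=240
Round 6 (k=41): L=240 R=100

Answer: 112,157 157,4 4,226 226,19 19,240 240,100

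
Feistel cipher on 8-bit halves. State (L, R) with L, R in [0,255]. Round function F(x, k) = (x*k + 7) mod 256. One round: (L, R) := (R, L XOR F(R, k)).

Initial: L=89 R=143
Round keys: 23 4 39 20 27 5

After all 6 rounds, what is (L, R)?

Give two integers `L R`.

Round 1 (k=23): L=143 R=185
Round 2 (k=4): L=185 R=100
Round 3 (k=39): L=100 R=250
Round 4 (k=20): L=250 R=235
Round 5 (k=27): L=235 R=42
Round 6 (k=5): L=42 R=50

Answer: 42 50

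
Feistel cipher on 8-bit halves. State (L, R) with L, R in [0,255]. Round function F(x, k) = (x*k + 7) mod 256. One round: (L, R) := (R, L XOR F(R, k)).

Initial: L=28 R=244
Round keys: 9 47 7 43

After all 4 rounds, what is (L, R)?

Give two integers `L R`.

Round 1 (k=9): L=244 R=135
Round 2 (k=47): L=135 R=36
Round 3 (k=7): L=36 R=132
Round 4 (k=43): L=132 R=23

Answer: 132 23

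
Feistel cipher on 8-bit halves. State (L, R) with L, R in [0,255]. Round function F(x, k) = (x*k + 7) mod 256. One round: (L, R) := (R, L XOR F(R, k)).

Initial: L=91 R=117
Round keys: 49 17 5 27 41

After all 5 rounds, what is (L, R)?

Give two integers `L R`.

Answer: 17 185

Derivation:
Round 1 (k=49): L=117 R=55
Round 2 (k=17): L=55 R=219
Round 3 (k=5): L=219 R=121
Round 4 (k=27): L=121 R=17
Round 5 (k=41): L=17 R=185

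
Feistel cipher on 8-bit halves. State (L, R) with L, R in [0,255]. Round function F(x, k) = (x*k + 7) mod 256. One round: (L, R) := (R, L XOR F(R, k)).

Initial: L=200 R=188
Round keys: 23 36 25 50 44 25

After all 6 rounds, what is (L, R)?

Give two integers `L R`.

Answer: 50 23

Derivation:
Round 1 (k=23): L=188 R=35
Round 2 (k=36): L=35 R=79
Round 3 (k=25): L=79 R=157
Round 4 (k=50): L=157 R=254
Round 5 (k=44): L=254 R=50
Round 6 (k=25): L=50 R=23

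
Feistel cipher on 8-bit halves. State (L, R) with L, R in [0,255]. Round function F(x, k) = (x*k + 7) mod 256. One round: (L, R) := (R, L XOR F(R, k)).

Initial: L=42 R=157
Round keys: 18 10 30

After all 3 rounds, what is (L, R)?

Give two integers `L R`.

Answer: 200 76

Derivation:
Round 1 (k=18): L=157 R=59
Round 2 (k=10): L=59 R=200
Round 3 (k=30): L=200 R=76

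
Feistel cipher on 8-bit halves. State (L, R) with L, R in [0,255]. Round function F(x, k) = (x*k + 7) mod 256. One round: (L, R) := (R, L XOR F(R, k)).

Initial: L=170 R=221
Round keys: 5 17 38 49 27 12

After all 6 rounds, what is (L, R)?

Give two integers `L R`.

Answer: 10 223

Derivation:
Round 1 (k=5): L=221 R=242
Round 2 (k=17): L=242 R=196
Round 3 (k=38): L=196 R=237
Round 4 (k=49): L=237 R=160
Round 5 (k=27): L=160 R=10
Round 6 (k=12): L=10 R=223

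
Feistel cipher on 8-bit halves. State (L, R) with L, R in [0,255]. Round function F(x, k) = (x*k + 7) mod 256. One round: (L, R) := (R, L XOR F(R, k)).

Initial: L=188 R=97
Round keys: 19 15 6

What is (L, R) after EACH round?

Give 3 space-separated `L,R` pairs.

Answer: 97,134 134,128 128,129

Derivation:
Round 1 (k=19): L=97 R=134
Round 2 (k=15): L=134 R=128
Round 3 (k=6): L=128 R=129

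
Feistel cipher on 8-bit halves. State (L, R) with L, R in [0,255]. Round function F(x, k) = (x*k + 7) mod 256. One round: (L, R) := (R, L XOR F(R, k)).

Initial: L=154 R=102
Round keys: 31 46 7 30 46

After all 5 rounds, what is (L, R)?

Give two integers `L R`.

Round 1 (k=31): L=102 R=251
Round 2 (k=46): L=251 R=71
Round 3 (k=7): L=71 R=3
Round 4 (k=30): L=3 R=38
Round 5 (k=46): L=38 R=216

Answer: 38 216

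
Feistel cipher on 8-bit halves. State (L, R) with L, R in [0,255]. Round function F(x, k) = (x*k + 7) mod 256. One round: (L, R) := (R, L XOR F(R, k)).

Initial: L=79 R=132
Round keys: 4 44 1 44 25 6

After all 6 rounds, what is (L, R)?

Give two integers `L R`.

Round 1 (k=4): L=132 R=88
Round 2 (k=44): L=88 R=163
Round 3 (k=1): L=163 R=242
Round 4 (k=44): L=242 R=60
Round 5 (k=25): L=60 R=17
Round 6 (k=6): L=17 R=81

Answer: 17 81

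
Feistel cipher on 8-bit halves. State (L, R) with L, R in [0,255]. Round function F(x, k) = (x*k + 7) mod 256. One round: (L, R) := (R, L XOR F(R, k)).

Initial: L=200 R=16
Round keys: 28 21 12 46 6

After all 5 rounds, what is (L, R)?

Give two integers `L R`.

Answer: 53 149

Derivation:
Round 1 (k=28): L=16 R=15
Round 2 (k=21): L=15 R=82
Round 3 (k=12): L=82 R=208
Round 4 (k=46): L=208 R=53
Round 5 (k=6): L=53 R=149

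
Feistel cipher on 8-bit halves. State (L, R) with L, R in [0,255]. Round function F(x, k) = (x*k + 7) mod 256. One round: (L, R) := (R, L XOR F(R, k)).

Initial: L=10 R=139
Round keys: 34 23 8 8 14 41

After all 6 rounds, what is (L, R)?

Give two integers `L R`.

Round 1 (k=34): L=139 R=119
Round 2 (k=23): L=119 R=51
Round 3 (k=8): L=51 R=232
Round 4 (k=8): L=232 R=116
Round 5 (k=14): L=116 R=183
Round 6 (k=41): L=183 R=34

Answer: 183 34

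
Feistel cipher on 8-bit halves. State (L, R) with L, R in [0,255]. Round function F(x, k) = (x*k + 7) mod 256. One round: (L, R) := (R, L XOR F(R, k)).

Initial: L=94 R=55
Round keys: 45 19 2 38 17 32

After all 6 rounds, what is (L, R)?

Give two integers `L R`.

Round 1 (k=45): L=55 R=236
Round 2 (k=19): L=236 R=188
Round 3 (k=2): L=188 R=147
Round 4 (k=38): L=147 R=101
Round 5 (k=17): L=101 R=47
Round 6 (k=32): L=47 R=130

Answer: 47 130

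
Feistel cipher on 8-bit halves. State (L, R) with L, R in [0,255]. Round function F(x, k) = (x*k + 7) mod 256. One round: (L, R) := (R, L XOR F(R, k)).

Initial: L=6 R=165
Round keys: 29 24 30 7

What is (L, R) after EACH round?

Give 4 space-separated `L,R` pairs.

Answer: 165,190 190,114 114,221 221,96

Derivation:
Round 1 (k=29): L=165 R=190
Round 2 (k=24): L=190 R=114
Round 3 (k=30): L=114 R=221
Round 4 (k=7): L=221 R=96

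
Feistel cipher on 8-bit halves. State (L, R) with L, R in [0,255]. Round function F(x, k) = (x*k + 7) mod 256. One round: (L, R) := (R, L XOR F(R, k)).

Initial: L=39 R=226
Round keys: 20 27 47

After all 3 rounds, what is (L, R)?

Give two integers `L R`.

Round 1 (k=20): L=226 R=136
Round 2 (k=27): L=136 R=189
Round 3 (k=47): L=189 R=50

Answer: 189 50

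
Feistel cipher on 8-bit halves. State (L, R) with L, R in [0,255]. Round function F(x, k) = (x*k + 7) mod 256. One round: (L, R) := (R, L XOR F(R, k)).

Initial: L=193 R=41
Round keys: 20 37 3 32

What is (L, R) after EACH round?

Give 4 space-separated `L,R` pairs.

Round 1 (k=20): L=41 R=250
Round 2 (k=37): L=250 R=0
Round 3 (k=3): L=0 R=253
Round 4 (k=32): L=253 R=167

Answer: 41,250 250,0 0,253 253,167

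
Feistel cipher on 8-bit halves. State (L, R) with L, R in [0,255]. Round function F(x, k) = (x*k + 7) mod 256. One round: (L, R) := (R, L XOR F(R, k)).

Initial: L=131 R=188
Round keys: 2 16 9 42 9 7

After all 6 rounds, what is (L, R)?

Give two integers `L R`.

Answer: 89 78

Derivation:
Round 1 (k=2): L=188 R=252
Round 2 (k=16): L=252 R=123
Round 3 (k=9): L=123 R=166
Round 4 (k=42): L=166 R=56
Round 5 (k=9): L=56 R=89
Round 6 (k=7): L=89 R=78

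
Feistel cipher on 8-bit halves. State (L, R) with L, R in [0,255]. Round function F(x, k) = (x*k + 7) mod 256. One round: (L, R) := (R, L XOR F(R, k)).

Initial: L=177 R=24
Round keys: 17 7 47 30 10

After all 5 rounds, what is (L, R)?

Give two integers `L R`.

Answer: 38 75

Derivation:
Round 1 (k=17): L=24 R=46
Round 2 (k=7): L=46 R=81
Round 3 (k=47): L=81 R=200
Round 4 (k=30): L=200 R=38
Round 5 (k=10): L=38 R=75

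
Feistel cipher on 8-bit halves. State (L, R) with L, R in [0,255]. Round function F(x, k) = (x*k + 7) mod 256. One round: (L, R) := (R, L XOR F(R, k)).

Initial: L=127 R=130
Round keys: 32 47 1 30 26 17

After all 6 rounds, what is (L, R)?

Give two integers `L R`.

Answer: 23 236

Derivation:
Round 1 (k=32): L=130 R=56
Round 2 (k=47): L=56 R=205
Round 3 (k=1): L=205 R=236
Round 4 (k=30): L=236 R=98
Round 5 (k=26): L=98 R=23
Round 6 (k=17): L=23 R=236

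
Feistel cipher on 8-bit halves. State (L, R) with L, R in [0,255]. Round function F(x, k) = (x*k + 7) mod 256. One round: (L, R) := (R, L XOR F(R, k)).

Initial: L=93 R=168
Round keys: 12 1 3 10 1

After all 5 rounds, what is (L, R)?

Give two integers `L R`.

Answer: 222 29

Derivation:
Round 1 (k=12): L=168 R=186
Round 2 (k=1): L=186 R=105
Round 3 (k=3): L=105 R=248
Round 4 (k=10): L=248 R=222
Round 5 (k=1): L=222 R=29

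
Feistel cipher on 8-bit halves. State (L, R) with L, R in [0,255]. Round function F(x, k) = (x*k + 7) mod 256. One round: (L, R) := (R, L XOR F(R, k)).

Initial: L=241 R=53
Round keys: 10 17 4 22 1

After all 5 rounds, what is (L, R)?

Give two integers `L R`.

Answer: 251 133

Derivation:
Round 1 (k=10): L=53 R=232
Round 2 (k=17): L=232 R=90
Round 3 (k=4): L=90 R=135
Round 4 (k=22): L=135 R=251
Round 5 (k=1): L=251 R=133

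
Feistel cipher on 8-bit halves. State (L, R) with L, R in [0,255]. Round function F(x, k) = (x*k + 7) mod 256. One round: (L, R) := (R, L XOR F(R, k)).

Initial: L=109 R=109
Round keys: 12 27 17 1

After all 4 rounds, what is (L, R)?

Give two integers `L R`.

Answer: 189 232

Derivation:
Round 1 (k=12): L=109 R=78
Round 2 (k=27): L=78 R=44
Round 3 (k=17): L=44 R=189
Round 4 (k=1): L=189 R=232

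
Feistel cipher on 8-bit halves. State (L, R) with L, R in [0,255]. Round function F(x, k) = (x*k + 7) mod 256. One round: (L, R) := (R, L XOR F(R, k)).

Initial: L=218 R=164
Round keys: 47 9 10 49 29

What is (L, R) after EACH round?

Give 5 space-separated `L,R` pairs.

Round 1 (k=47): L=164 R=249
Round 2 (k=9): L=249 R=108
Round 3 (k=10): L=108 R=198
Round 4 (k=49): L=198 R=129
Round 5 (k=29): L=129 R=98

Answer: 164,249 249,108 108,198 198,129 129,98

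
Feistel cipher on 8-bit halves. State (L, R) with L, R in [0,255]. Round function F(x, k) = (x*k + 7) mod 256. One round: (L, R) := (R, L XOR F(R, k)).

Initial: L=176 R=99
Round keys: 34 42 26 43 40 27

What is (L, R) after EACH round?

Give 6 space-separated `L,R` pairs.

Answer: 99,157 157,170 170,214 214,83 83,41 41,9

Derivation:
Round 1 (k=34): L=99 R=157
Round 2 (k=42): L=157 R=170
Round 3 (k=26): L=170 R=214
Round 4 (k=43): L=214 R=83
Round 5 (k=40): L=83 R=41
Round 6 (k=27): L=41 R=9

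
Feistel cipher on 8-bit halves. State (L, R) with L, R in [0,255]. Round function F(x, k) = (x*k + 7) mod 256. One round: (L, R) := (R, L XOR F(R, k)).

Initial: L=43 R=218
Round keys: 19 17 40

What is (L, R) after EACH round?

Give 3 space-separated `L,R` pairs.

Answer: 218,30 30,223 223,193

Derivation:
Round 1 (k=19): L=218 R=30
Round 2 (k=17): L=30 R=223
Round 3 (k=40): L=223 R=193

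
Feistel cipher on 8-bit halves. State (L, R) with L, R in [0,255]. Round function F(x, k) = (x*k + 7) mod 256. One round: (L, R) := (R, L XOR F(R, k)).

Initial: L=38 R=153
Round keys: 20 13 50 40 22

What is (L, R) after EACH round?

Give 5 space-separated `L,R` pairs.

Round 1 (k=20): L=153 R=221
Round 2 (k=13): L=221 R=217
Round 3 (k=50): L=217 R=180
Round 4 (k=40): L=180 R=254
Round 5 (k=22): L=254 R=111

Answer: 153,221 221,217 217,180 180,254 254,111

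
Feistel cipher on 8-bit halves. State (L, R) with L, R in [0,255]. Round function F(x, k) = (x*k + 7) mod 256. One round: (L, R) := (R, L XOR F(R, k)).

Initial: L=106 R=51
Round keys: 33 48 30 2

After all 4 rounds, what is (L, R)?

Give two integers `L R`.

Answer: 239 209

Derivation:
Round 1 (k=33): L=51 R=240
Round 2 (k=48): L=240 R=52
Round 3 (k=30): L=52 R=239
Round 4 (k=2): L=239 R=209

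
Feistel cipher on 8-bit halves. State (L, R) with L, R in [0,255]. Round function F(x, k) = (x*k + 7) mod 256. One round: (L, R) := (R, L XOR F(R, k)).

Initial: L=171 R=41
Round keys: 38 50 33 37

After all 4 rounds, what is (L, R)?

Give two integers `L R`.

Round 1 (k=38): L=41 R=182
Round 2 (k=50): L=182 R=186
Round 3 (k=33): L=186 R=183
Round 4 (k=37): L=183 R=192

Answer: 183 192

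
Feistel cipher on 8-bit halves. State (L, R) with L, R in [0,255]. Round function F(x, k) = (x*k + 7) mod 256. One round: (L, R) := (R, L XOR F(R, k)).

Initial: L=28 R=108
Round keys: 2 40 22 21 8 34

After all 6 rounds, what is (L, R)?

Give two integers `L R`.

Round 1 (k=2): L=108 R=195
Round 2 (k=40): L=195 R=19
Round 3 (k=22): L=19 R=106
Round 4 (k=21): L=106 R=170
Round 5 (k=8): L=170 R=61
Round 6 (k=34): L=61 R=139

Answer: 61 139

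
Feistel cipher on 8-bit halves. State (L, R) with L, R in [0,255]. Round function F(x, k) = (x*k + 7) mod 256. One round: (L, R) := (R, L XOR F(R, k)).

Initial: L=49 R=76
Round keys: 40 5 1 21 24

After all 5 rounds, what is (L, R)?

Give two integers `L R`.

Answer: 108 113

Derivation:
Round 1 (k=40): L=76 R=214
Round 2 (k=5): L=214 R=121
Round 3 (k=1): L=121 R=86
Round 4 (k=21): L=86 R=108
Round 5 (k=24): L=108 R=113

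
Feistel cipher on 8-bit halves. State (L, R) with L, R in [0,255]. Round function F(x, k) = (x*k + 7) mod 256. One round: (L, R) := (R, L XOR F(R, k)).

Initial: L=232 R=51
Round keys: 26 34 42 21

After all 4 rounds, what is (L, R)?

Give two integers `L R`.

Round 1 (k=26): L=51 R=221
Round 2 (k=34): L=221 R=82
Round 3 (k=42): L=82 R=166
Round 4 (k=21): L=166 R=247

Answer: 166 247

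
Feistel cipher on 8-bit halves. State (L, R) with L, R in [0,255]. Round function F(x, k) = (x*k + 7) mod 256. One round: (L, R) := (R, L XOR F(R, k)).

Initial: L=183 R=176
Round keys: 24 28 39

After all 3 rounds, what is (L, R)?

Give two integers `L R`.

Round 1 (k=24): L=176 R=48
Round 2 (k=28): L=48 R=247
Round 3 (k=39): L=247 R=152

Answer: 247 152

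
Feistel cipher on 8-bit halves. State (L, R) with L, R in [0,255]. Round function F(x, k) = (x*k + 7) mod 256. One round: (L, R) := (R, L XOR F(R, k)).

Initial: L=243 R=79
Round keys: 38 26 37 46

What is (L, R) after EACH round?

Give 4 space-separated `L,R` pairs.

Round 1 (k=38): L=79 R=50
Round 2 (k=26): L=50 R=84
Round 3 (k=37): L=84 R=25
Round 4 (k=46): L=25 R=209

Answer: 79,50 50,84 84,25 25,209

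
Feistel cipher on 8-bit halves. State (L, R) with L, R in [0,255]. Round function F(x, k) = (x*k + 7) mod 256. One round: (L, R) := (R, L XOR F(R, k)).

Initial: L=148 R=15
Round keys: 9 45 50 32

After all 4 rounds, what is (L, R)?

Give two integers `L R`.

Answer: 73 177

Derivation:
Round 1 (k=9): L=15 R=26
Round 2 (k=45): L=26 R=150
Round 3 (k=50): L=150 R=73
Round 4 (k=32): L=73 R=177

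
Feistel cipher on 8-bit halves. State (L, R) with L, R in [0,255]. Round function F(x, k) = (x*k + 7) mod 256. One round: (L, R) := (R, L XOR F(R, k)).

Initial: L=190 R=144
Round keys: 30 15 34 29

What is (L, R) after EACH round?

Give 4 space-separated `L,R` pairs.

Round 1 (k=30): L=144 R=89
Round 2 (k=15): L=89 R=174
Round 3 (k=34): L=174 R=122
Round 4 (k=29): L=122 R=119

Answer: 144,89 89,174 174,122 122,119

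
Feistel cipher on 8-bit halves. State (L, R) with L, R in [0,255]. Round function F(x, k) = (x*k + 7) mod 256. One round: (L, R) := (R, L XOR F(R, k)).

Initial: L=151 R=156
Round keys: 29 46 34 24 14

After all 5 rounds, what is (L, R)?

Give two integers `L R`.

Round 1 (k=29): L=156 R=36
Round 2 (k=46): L=36 R=227
Round 3 (k=34): L=227 R=9
Round 4 (k=24): L=9 R=60
Round 5 (k=14): L=60 R=70

Answer: 60 70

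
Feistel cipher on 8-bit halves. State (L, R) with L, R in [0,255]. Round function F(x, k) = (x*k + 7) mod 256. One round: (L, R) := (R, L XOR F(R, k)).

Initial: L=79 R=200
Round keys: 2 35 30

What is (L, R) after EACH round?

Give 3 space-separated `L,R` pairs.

Round 1 (k=2): L=200 R=216
Round 2 (k=35): L=216 R=71
Round 3 (k=30): L=71 R=129

Answer: 200,216 216,71 71,129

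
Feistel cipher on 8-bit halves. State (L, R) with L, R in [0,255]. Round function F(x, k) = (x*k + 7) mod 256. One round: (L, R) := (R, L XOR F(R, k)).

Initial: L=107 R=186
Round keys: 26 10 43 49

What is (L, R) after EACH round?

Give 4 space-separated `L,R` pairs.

Answer: 186,128 128,189 189,70 70,208

Derivation:
Round 1 (k=26): L=186 R=128
Round 2 (k=10): L=128 R=189
Round 3 (k=43): L=189 R=70
Round 4 (k=49): L=70 R=208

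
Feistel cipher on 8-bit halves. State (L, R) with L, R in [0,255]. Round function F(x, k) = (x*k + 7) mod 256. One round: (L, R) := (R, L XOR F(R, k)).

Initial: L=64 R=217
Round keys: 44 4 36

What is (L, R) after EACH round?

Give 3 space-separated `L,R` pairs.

Answer: 217,19 19,138 138,124

Derivation:
Round 1 (k=44): L=217 R=19
Round 2 (k=4): L=19 R=138
Round 3 (k=36): L=138 R=124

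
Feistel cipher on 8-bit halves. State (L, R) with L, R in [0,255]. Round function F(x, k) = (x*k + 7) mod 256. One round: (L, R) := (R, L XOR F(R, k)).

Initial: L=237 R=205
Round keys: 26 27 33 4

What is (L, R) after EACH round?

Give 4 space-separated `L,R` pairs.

Round 1 (k=26): L=205 R=52
Round 2 (k=27): L=52 R=78
Round 3 (k=33): L=78 R=33
Round 4 (k=4): L=33 R=197

Answer: 205,52 52,78 78,33 33,197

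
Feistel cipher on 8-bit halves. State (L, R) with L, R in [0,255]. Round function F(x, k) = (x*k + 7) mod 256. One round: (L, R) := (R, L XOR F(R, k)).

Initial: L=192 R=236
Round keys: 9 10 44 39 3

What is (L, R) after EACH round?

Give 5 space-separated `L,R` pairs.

Round 1 (k=9): L=236 R=147
Round 2 (k=10): L=147 R=41
Round 3 (k=44): L=41 R=128
Round 4 (k=39): L=128 R=174
Round 5 (k=3): L=174 R=145

Answer: 236,147 147,41 41,128 128,174 174,145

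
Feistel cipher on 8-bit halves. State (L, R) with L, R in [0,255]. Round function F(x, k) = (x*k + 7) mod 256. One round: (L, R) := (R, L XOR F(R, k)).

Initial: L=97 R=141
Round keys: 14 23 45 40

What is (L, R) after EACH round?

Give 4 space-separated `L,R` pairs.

Answer: 141,220 220,70 70,137 137,41

Derivation:
Round 1 (k=14): L=141 R=220
Round 2 (k=23): L=220 R=70
Round 3 (k=45): L=70 R=137
Round 4 (k=40): L=137 R=41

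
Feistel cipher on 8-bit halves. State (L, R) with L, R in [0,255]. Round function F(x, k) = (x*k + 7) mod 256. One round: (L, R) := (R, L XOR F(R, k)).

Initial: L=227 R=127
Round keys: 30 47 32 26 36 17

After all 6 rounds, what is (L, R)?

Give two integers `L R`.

Round 1 (k=30): L=127 R=10
Round 2 (k=47): L=10 R=162
Round 3 (k=32): L=162 R=77
Round 4 (k=26): L=77 R=123
Round 5 (k=36): L=123 R=30
Round 6 (k=17): L=30 R=126

Answer: 30 126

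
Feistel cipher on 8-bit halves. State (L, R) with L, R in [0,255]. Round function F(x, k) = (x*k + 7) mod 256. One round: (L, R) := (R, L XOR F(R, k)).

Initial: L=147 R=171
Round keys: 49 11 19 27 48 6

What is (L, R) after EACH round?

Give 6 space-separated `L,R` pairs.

Answer: 171,81 81,41 41,67 67,49 49,116 116,142

Derivation:
Round 1 (k=49): L=171 R=81
Round 2 (k=11): L=81 R=41
Round 3 (k=19): L=41 R=67
Round 4 (k=27): L=67 R=49
Round 5 (k=48): L=49 R=116
Round 6 (k=6): L=116 R=142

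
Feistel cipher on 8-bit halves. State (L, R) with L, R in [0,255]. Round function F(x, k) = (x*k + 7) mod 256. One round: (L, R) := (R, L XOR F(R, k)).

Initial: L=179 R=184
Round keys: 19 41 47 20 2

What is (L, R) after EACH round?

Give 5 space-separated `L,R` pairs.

Answer: 184,28 28,59 59,192 192,60 60,191

Derivation:
Round 1 (k=19): L=184 R=28
Round 2 (k=41): L=28 R=59
Round 3 (k=47): L=59 R=192
Round 4 (k=20): L=192 R=60
Round 5 (k=2): L=60 R=191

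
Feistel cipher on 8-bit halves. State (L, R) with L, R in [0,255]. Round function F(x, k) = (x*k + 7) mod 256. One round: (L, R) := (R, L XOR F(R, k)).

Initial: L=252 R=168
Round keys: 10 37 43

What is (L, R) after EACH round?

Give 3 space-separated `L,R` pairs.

Round 1 (k=10): L=168 R=107
Round 2 (k=37): L=107 R=214
Round 3 (k=43): L=214 R=146

Answer: 168,107 107,214 214,146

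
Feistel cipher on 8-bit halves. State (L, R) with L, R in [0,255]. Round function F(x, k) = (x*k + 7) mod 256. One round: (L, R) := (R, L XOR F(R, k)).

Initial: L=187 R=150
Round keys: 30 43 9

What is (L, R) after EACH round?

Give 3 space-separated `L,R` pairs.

Answer: 150,32 32,241 241,160

Derivation:
Round 1 (k=30): L=150 R=32
Round 2 (k=43): L=32 R=241
Round 3 (k=9): L=241 R=160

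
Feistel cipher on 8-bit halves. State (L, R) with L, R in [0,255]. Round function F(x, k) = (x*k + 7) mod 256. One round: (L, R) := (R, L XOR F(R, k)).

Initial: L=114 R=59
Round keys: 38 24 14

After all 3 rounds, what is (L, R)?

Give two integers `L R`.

Answer: 180 100

Derivation:
Round 1 (k=38): L=59 R=187
Round 2 (k=24): L=187 R=180
Round 3 (k=14): L=180 R=100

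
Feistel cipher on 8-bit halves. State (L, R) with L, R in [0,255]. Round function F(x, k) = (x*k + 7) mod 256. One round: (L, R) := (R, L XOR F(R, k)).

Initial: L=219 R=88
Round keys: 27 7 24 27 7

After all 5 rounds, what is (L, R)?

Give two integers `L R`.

Round 1 (k=27): L=88 R=148
Round 2 (k=7): L=148 R=75
Round 3 (k=24): L=75 R=155
Round 4 (k=27): L=155 R=43
Round 5 (k=7): L=43 R=175

Answer: 43 175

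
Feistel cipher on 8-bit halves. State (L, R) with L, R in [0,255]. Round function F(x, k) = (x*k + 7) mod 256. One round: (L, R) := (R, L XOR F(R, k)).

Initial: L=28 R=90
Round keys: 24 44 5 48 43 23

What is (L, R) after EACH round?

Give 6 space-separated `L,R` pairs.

Answer: 90,107 107,49 49,151 151,102 102,190 190,127

Derivation:
Round 1 (k=24): L=90 R=107
Round 2 (k=44): L=107 R=49
Round 3 (k=5): L=49 R=151
Round 4 (k=48): L=151 R=102
Round 5 (k=43): L=102 R=190
Round 6 (k=23): L=190 R=127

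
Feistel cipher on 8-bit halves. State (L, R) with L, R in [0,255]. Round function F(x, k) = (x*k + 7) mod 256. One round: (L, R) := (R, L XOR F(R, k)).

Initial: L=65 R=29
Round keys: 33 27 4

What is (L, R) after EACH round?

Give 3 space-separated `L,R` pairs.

Round 1 (k=33): L=29 R=133
Round 2 (k=27): L=133 R=19
Round 3 (k=4): L=19 R=214

Answer: 29,133 133,19 19,214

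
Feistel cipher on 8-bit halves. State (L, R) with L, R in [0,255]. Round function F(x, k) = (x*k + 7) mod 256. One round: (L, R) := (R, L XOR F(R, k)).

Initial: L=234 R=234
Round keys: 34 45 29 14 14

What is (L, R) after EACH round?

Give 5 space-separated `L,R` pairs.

Round 1 (k=34): L=234 R=241
Round 2 (k=45): L=241 R=142
Round 3 (k=29): L=142 R=236
Round 4 (k=14): L=236 R=97
Round 5 (k=14): L=97 R=185

Answer: 234,241 241,142 142,236 236,97 97,185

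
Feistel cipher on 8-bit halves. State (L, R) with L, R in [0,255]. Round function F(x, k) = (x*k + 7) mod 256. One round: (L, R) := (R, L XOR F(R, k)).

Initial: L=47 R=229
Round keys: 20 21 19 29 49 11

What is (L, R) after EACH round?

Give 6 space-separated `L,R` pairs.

Answer: 229,196 196,254 254,37 37,198 198,200 200,89

Derivation:
Round 1 (k=20): L=229 R=196
Round 2 (k=21): L=196 R=254
Round 3 (k=19): L=254 R=37
Round 4 (k=29): L=37 R=198
Round 5 (k=49): L=198 R=200
Round 6 (k=11): L=200 R=89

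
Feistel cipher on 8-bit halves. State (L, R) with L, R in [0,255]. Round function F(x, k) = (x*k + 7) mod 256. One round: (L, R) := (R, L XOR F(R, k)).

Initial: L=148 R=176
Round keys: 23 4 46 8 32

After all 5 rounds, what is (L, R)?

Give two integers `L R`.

Answer: 52 149

Derivation:
Round 1 (k=23): L=176 R=67
Round 2 (k=4): L=67 R=163
Round 3 (k=46): L=163 R=18
Round 4 (k=8): L=18 R=52
Round 5 (k=32): L=52 R=149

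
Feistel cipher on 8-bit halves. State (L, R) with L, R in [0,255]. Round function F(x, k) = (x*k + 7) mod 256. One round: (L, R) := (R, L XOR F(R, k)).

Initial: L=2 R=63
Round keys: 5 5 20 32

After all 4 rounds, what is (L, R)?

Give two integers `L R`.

Answer: 39 159

Derivation:
Round 1 (k=5): L=63 R=64
Round 2 (k=5): L=64 R=120
Round 3 (k=20): L=120 R=39
Round 4 (k=32): L=39 R=159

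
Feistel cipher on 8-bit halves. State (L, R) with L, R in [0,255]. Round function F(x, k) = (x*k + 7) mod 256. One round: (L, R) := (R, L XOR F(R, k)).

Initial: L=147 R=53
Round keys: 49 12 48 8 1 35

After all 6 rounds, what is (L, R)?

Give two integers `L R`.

Round 1 (k=49): L=53 R=191
Round 2 (k=12): L=191 R=206
Round 3 (k=48): L=206 R=24
Round 4 (k=8): L=24 R=9
Round 5 (k=1): L=9 R=8
Round 6 (k=35): L=8 R=22

Answer: 8 22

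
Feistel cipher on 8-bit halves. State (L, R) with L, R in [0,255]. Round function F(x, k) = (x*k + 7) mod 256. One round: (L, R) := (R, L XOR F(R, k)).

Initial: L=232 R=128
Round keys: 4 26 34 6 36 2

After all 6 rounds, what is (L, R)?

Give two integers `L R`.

Round 1 (k=4): L=128 R=239
Round 2 (k=26): L=239 R=205
Round 3 (k=34): L=205 R=174
Round 4 (k=6): L=174 R=214
Round 5 (k=36): L=214 R=177
Round 6 (k=2): L=177 R=191

Answer: 177 191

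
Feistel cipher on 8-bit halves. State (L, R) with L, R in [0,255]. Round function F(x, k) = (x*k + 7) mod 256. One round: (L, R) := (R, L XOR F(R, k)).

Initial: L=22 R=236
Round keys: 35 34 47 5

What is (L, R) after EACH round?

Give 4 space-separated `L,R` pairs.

Round 1 (k=35): L=236 R=93
Round 2 (k=34): L=93 R=141
Round 3 (k=47): L=141 R=183
Round 4 (k=5): L=183 R=23

Answer: 236,93 93,141 141,183 183,23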